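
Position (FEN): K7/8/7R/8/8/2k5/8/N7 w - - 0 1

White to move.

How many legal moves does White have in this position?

19

White to move; king on a8.
In check: no.
Legal moves: Kb8, Kb7, Ka7, Rh8, Rh7, Rg6, Rf6, Re6, Rd6, Rc6+, Rb6, Ra6, Rh5, Rh4, Rh3+, Rh2, Rh1, Nb3, Nc2.
Count: 19.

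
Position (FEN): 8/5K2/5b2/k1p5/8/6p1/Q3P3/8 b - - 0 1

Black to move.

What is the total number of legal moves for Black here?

Black to move; king on a5.
In check: yes, from the white queen on a2.
Legal moves: Kb6, Kb5, Kb4.
Count: 3.

3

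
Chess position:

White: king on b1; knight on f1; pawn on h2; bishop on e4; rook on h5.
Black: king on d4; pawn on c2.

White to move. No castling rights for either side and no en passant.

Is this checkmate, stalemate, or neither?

neither

White to move; white king on b1.
In check: yes, from the black pawn on c2.
King squares — a1: available; c1: available; a2: available; b2: available; c2: available.
Legal moves for White: Kxc2, Kb2, Ka2, Kc1, Ka1, Bxc2.
White is in check but has 6 legal moves → neither.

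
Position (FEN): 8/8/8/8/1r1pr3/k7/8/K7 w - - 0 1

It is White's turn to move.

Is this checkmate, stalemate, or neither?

White to move; white king on a1.
In check: no.
King squares — b1: attacked by Rb4; a2: attacked by Ka3; b2: attacked by Ka3.
Legal moves for White: none.
Not in check and no legal moves → stalemate.

stalemate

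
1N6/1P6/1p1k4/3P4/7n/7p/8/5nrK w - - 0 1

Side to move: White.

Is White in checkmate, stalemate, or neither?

neither

White to move; white king on h1.
In check: yes, from the black rook on g1.
Legal moves for White: Kxg1.
White is in check but has 1 legal move → neither.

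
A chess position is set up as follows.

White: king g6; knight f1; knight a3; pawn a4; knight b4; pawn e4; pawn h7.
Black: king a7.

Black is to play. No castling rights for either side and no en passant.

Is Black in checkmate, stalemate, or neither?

Black to move; black king on a7.
In check: no.
Legal moves for Black: Kb8, Ka8, Kb7, Kb6.
Black has 4 legal moves and is not in check → neither.

neither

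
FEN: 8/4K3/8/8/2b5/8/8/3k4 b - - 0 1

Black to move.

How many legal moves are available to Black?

16

Black to move; king on d1.
In check: no.
Legal moves: Bg8, Bf7, Be6, Ba6, Bd5, Bb5, Bd3, Bb3, Be2, Ba2, Bf1, Ke2, Kd2, Kc2, Ke1, Kc1.
Count: 16.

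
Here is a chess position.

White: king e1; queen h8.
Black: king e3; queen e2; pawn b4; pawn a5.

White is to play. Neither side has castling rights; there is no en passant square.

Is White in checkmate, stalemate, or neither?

checkmate

White to move; white king on e1.
In check: yes, from the black queen on e2.
King squares — d1: attacked by Qe2; f1: attacked by Qe2; d2: attacked by Qe2; e2: attacked by Ke3; f2: attacked by Qe2.
Legal moves for White: none.
In check with no legal moves → checkmate.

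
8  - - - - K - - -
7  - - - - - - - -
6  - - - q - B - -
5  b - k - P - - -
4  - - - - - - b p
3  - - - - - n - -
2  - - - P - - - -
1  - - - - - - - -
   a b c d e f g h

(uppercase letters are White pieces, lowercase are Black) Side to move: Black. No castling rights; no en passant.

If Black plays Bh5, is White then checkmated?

After Bh5: white king on e8; in check: yes, from the black bishop on h5.
King squares — d7: attacked by Qd6; e7: attacked by Qd6; f7: attacked by Bh5; d8: attacked by Ba5; f8: attacked by Qd6.
White has no legal moves → checkmate.

yes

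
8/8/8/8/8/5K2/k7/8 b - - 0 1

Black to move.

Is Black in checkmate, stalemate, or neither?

neither

Black to move; black king on a2.
In check: no.
Legal moves for Black: Kb3, Ka3, Kb2, Kb1, Ka1.
Black has 5 legal moves and is not in check → neither.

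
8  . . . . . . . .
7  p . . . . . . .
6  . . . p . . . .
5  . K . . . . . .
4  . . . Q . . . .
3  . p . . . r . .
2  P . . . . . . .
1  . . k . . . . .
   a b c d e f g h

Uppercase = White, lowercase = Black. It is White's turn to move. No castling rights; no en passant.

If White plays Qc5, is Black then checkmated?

no

After Qc5: black king on c1; in check: yes, from the white queen on c5.
Black has 6 legal replies: Kd2, Kb2, Kd1, Kb1, Rc3, dxc5.
In check but a legal move exists → not checkmate.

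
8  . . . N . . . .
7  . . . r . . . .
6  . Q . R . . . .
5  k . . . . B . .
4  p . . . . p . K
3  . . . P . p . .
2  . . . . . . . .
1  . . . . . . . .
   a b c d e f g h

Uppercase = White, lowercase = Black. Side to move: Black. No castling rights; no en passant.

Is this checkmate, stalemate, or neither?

Black to move; black king on a5.
In check: yes, from the white queen on b6.
King squares — a4: own pawn; b4: attacked by Qb6; b5: attacked by Qb6; a6: attacked by Qb6; b6: attacked by Rd6.
Legal moves for Black: none.
In check with no legal moves → checkmate.

checkmate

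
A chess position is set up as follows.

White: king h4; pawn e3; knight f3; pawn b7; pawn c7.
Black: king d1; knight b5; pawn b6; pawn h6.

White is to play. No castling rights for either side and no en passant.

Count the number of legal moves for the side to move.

20

White to move; king on h4.
In check: no.
Legal moves: Kh5, Kg4, Kh3, Kg3, Ng5, Ne5, Nd4, Nh2, Nd2, Ng1, Ne1, c8=Q, c8=R, c8=B, c8=N, b8=Q, b8=R, b8=B, b8=N, e4.
Count: 20.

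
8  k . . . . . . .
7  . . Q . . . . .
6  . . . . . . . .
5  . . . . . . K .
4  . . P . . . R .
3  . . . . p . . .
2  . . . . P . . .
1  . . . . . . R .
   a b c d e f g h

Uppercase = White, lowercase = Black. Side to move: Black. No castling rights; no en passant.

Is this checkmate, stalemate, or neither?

Black to move; black king on a8.
In check: no.
King squares — a7: attacked by Qc7; b7: attacked by Qc7; b8: attacked by Qc7.
Legal moves for Black: none.
Not in check and no legal moves → stalemate.

stalemate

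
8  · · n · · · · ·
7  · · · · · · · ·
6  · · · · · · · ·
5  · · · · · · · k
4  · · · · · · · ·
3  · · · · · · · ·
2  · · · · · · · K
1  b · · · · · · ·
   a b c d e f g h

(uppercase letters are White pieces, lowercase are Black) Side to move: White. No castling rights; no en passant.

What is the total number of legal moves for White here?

White to move; king on h2.
In check: no.
Legal moves: Kh3, Kg3, Kg2, Kh1, Kg1.
Count: 5.

5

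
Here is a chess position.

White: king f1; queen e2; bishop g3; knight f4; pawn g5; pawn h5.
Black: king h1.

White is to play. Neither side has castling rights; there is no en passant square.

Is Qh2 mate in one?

After Qh2: black king on h1; in check: yes, from the white queen on h2.
King squares — g1: attacked by Kf1; g2: attacked by Kf1; h2: attacked by Bg3.
Black has no legal moves → checkmate.

yes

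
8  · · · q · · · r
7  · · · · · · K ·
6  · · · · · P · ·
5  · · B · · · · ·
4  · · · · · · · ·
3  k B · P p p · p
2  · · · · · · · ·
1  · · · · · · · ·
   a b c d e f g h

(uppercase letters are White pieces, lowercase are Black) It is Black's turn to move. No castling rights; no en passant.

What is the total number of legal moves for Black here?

2

Black to move; king on a3.
In check: yes, from the white bishop on c5.
Legal moves: Kxb3, Kb2.
Count: 2.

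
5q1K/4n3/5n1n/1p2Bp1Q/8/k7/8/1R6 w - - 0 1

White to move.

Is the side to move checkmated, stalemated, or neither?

White to move; white king on h8.
In check: yes, from the black queen on f8.
King squares — g7: attacked by Qf8; h7: attacked by Nf6; g8: attacked by Nf6.
Legal moves for White: none.
In check with no legal moves → checkmate.

checkmate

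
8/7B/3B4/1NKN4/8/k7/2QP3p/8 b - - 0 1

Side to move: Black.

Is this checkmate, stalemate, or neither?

checkmate

Black to move; black king on a3.
In check: yes, from the white knight on b5.
King squares — a2: attacked by Qc2; b2: attacked by Qc2; b3: attacked by Qc2; a4: attacked by Qc2; b4: attacked by Kc5.
Legal moves for Black: none.
In check with no legal moves → checkmate.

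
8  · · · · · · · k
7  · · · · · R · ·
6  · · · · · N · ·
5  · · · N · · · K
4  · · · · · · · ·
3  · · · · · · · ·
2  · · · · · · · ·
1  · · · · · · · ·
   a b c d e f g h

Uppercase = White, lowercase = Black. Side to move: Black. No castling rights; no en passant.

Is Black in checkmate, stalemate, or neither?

Black to move; black king on h8.
In check: no.
King squares — g7: attacked by Rf7; h7: attacked by Nf6; g8: attacked by Nf6.
Legal moves for Black: none.
Not in check and no legal moves → stalemate.

stalemate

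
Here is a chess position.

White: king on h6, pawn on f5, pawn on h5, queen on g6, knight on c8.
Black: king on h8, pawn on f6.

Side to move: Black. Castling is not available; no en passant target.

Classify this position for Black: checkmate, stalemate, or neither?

stalemate

Black to move; black king on h8.
In check: no.
King squares — g7: attacked by Qg6; h7: attacked by Qg6; g8: attacked by Qg6.
Legal moves for Black: none.
Not in check and no legal moves → stalemate.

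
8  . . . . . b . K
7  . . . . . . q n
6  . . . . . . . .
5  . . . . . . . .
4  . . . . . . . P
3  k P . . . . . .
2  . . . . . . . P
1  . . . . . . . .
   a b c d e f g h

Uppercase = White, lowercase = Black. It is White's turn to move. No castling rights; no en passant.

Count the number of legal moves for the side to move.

White to move; king on h8.
In check: yes, from the black queen on g7.
Legal moves: none.
Count: 0.

0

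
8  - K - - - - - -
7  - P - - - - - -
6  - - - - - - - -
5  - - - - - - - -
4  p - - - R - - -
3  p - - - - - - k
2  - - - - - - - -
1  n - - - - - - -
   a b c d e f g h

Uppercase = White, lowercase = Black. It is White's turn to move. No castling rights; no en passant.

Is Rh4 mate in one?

After Rh4: black king on h3; in check: yes, from the white rook on h4.
Black has 3 legal replies: Kxh4, Kg3, Kg2.
In check but a legal move exists → not checkmate.

no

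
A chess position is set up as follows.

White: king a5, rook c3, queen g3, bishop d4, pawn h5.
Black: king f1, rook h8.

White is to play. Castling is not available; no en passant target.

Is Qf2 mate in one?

yes

After Qf2: black king on f1; in check: yes, from the white queen on f2.
King squares — e1: attacked by Qf2; g1: attacked by Qf2; e2: attacked by Qf2; f2: attacked by Bd4; g2: attacked by Qf2.
Black has no legal moves → checkmate.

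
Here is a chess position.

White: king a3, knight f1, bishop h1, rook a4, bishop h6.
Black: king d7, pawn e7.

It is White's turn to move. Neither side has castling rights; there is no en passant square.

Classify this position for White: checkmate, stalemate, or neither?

neither

White to move; white king on a3.
In check: no.
Legal moves for White include: Bf8, Bg7, Bg5, Bf4, Be3, Bd2, Bc1, Ra8, Ra7+, Ra6, Ra5, Rh4, Rg4, Rf4, Re4, Rd4+, Rc4, Rb4, ... (list truncated; more exist).
White has legal moves and is not in check → neither.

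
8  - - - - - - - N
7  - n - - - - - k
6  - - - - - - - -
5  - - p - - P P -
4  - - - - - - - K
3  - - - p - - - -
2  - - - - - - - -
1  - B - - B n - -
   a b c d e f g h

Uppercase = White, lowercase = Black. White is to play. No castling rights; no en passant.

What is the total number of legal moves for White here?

White to move; king on h4.
In check: no.
Legal moves: Nf7, Ng6, Kh5, Kg4, Kh3, Ba5, Bb4, Bg3, Bc3, Bf2, Bd2, Bxd3, Bc2, Ba2, g6+, f6.
Count: 16.

16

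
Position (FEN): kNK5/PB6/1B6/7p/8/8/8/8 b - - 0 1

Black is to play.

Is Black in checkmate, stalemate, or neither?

Black to move; black king on a8.
In check: yes, from the white bishop on b7.
King squares — a7: attacked by Bb6; b7: attacked by Kc8; b8: attacked by Pa7.
Legal moves for Black: none.
In check with no legal moves → checkmate.

checkmate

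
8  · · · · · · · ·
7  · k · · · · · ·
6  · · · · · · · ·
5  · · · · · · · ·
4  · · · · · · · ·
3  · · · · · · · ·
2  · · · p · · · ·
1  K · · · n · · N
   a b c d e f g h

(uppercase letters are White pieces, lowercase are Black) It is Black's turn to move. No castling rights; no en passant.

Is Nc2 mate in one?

no

After Nc2: white king on a1; in check: yes, from the black knight on c2.
White has 3 legal replies: Kb2, Ka2, Kb1.
In check but a legal move exists → not checkmate.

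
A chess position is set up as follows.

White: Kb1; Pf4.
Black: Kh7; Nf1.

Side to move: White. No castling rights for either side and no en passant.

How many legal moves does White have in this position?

White to move; king on b1.
In check: no.
Legal moves: Kc2, Kb2, Ka2, Kc1, Ka1, f5.
Count: 6.

6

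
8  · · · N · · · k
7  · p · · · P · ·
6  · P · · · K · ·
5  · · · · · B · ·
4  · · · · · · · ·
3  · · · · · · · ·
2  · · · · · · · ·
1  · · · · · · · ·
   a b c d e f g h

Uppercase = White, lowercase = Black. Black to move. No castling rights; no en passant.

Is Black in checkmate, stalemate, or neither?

stalemate

Black to move; black king on h8.
In check: no.
King squares — g7: attacked by Kf6; h7: attacked by Bf5; g8: attacked by Pf7.
Legal moves for Black: none.
Not in check and no legal moves → stalemate.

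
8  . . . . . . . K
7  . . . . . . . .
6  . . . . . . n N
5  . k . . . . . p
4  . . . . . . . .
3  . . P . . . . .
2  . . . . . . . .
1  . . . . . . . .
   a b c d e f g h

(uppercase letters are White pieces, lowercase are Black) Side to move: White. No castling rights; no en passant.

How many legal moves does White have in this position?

White to move; king on h8.
In check: yes, from the black knight on g6.
Legal moves: Kg8, Kh7, Kg7.
Count: 3.

3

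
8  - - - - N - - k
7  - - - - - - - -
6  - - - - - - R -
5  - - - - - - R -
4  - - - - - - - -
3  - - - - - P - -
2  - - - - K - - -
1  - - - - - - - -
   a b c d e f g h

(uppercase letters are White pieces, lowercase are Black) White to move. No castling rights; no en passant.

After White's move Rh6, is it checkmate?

After Rh6: black king on h8; in check: yes, from the white rook on h6.
King squares — g7: attacked by Rg5; h7: attacked by Rh6; g8: attacked by Rg5.
Black has no legal moves → checkmate.

yes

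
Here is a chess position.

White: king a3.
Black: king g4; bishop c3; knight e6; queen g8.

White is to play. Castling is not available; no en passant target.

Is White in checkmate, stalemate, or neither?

White to move; white king on a3.
In check: no.
Legal moves for White: Ka4, Kb3, Ka2.
White has 3 legal moves and is not in check → neither.

neither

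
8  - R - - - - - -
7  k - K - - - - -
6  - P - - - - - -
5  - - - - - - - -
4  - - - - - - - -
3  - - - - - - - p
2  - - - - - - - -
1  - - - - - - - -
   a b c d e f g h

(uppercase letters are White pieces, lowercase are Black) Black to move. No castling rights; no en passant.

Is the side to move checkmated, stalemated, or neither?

neither

Black to move; black king on a7.
In check: yes, from the white pawn on b6.
Legal moves for Black: Ka6.
Black is in check but has 1 legal move → neither.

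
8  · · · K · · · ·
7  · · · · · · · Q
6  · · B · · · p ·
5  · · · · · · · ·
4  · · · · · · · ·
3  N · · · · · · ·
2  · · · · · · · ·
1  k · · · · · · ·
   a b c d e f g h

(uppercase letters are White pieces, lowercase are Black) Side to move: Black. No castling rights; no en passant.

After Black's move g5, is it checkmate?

no

After g5: white king on d8; in check: no.
White is not in check, so this cannot be checkmate.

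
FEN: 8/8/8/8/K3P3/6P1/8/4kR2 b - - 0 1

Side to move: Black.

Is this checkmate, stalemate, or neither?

neither

Black to move; black king on e1.
In check: yes, from the white rook on f1.
King squares — d1: attacked by Rf1; f1: available; d2: available; e2: available; f2: attacked by Rf1.
Legal moves for Black: Ke2, Kd2, Kxf1.
Black is in check but has 3 legal moves → neither.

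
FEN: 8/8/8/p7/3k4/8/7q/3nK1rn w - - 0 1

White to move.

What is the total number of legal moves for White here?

White to move; king on e1.
In check: yes, from the black rook on g1.
Legal moves: none.
Count: 0.

0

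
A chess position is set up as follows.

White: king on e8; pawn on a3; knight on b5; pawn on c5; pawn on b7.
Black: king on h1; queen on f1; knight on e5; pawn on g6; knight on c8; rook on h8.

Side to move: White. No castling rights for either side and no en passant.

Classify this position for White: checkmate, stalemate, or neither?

checkmate

White to move; white king on e8.
In check: yes, from the black rook on h8.
King squares — d7: attacked by Ne5; e7: attacked by Nc8; f7: attacked by Qf1; d8: attacked by Rh8; f8: attacked by Qf1.
Legal moves for White: none.
In check with no legal moves → checkmate.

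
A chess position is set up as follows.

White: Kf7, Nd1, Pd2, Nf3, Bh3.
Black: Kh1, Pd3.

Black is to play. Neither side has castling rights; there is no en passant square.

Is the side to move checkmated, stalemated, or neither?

stalemate

Black to move; black king on h1.
In check: no.
King squares — g1: attacked by Nf3; g2: attacked by Bh3; h2: attacked by Nf3.
Legal moves for Black: none.
Not in check and no legal moves → stalemate.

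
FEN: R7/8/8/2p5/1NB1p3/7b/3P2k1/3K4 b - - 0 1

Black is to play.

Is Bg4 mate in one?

no

After Bg4: white king on d1; in check: yes, from the black bishop on g4.
White has 4 legal replies: Kc2, Ke1, Kc1, Be2.
In check but a legal move exists → not checkmate.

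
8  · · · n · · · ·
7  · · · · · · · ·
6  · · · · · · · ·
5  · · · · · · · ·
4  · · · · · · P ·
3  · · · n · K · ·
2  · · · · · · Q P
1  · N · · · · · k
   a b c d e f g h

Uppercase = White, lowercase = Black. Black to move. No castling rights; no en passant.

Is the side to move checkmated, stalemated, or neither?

Black to move; black king on h1.
In check: yes, from the white queen on g2.
King squares — g1: attacked by Qg2; g2: attacked by Kf3; h2: attacked by Qg2.
Legal moves for Black: none.
In check with no legal moves → checkmate.

checkmate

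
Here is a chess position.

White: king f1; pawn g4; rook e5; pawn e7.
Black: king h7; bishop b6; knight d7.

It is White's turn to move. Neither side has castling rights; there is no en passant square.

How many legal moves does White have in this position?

20

White to move; king on f1.
In check: no.
Legal moves: Re6, Rh5+, Rg5, Rf5, Rd5, Rc5, Rb5, Ra5, Re4, Re3, Re2, Re1, Kg2, Ke2, Ke1, e8=Q, e8=R, e8=B, e8=N, g5.
Count: 20.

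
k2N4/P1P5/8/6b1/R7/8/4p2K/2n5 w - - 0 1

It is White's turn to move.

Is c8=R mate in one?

After c8=R: black king on a8; in check: yes, from the white rook on c8.
King squares — a7: attacked by Ra4; b7: attacked by Nd8; b8: attacked by Pa7.
Black has no legal moves → checkmate.

yes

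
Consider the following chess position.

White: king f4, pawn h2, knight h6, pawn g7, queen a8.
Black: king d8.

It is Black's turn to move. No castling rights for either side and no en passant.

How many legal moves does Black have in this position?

Black to move; king on d8.
In check: yes, from the white queen on a8.
Legal moves: Ke7, Kd7, Kc7.
Count: 3.

3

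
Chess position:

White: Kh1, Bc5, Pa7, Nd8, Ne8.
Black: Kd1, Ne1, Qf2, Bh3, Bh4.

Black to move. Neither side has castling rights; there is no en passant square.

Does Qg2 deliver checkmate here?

After Qg2: white king on h1; in check: yes, from the black queen on g2.
King squares — g1: attacked by Qg2; g2: attacked by Ne1; h2: attacked by Qg2.
White has no legal moves → checkmate.

yes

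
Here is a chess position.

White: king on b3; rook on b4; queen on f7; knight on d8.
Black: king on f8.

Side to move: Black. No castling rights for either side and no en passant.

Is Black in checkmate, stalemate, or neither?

Black to move; black king on f8.
In check: yes, from the white queen on f7.
King squares — e7: attacked by Qf7; f7: attacked by Nd8; g7: attacked by Qf7; e8: attacked by Qf7; g8: attacked by Qf7.
Legal moves for Black: none.
In check with no legal moves → checkmate.

checkmate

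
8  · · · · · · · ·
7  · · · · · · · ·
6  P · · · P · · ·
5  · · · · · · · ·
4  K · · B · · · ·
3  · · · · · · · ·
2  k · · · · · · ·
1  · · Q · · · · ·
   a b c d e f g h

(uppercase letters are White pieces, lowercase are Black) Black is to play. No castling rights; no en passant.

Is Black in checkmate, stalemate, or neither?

stalemate

Black to move; black king on a2.
In check: no.
King squares — a1: attacked by Qc1; b1: attacked by Qc1; b2: attacked by Qc1; a3: attacked by Qc1; b3: attacked by Ka4.
Legal moves for Black: none.
Not in check and no legal moves → stalemate.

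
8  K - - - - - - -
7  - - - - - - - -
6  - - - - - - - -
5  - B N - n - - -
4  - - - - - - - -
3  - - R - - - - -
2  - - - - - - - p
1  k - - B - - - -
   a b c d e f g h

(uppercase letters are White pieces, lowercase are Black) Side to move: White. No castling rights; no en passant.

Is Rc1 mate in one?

After Rc1: black king on a1; in check: yes, from the white rook on c1.
Black has 2 legal replies: Kb2, Ka2.
In check but a legal move exists → not checkmate.

no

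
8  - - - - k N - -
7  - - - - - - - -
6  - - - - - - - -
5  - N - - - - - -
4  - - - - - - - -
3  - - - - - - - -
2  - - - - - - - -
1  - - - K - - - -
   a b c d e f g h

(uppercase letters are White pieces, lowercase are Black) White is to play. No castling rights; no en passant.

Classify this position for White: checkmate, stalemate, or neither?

neither

White to move; white king on d1.
In check: no.
Legal moves for White: Nh7, Nd7, Ng6, Ne6, Nc7+, Na7, Nd6+, Nd4, Nc3, Na3, Ke2, Kd2, Kc2, Ke1, Kc1.
White has 15 legal moves and is not in check → neither.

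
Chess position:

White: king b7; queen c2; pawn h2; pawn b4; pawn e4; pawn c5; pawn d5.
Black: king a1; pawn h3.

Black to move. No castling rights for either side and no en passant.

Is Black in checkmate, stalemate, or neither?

stalemate

Black to move; black king on a1.
In check: no.
King squares — b1: attacked by Qc2; a2: attacked by Qc2; b2: attacked by Qc2.
Legal moves for Black: none.
Not in check and no legal moves → stalemate.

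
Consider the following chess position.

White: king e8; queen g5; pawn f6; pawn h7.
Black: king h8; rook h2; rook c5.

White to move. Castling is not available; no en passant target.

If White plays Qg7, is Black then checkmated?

After Qg7: black king on h8; in check: yes, from the white queen on g7.
King squares — g7: attacked by Pf6; h7: attacked by Qg7; g8: attacked by Qg7.
Black has no legal moves → checkmate.

yes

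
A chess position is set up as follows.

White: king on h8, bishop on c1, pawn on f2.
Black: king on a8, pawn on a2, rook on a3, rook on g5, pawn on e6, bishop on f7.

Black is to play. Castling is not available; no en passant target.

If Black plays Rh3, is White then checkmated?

After Rh3: white king on h8; in check: yes, from the black rook on h3.
King squares — g7: attacked by Rg5; h7: attacked by Rh3; g8: attacked by Rg5.
White has no legal moves → checkmate.

yes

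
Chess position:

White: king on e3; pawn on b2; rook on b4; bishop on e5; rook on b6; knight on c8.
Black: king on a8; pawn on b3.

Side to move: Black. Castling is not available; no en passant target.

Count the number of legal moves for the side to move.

0

Black to move; king on a8.
In check: no.
Legal moves: none.
Count: 0.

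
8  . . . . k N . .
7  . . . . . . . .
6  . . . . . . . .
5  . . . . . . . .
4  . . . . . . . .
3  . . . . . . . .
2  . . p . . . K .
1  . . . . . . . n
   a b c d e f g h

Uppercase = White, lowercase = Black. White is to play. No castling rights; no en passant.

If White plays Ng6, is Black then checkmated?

no

After Ng6: black king on e8; in check: no.
Black is not in check, so this cannot be checkmate.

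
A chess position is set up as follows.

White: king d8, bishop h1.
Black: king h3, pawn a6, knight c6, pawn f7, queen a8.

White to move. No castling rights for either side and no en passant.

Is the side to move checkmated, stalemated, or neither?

neither

White to move; white king on d8.
In check: yes, from the black knight on c6 and the black queen on a8.
Legal moves for White: Kd7, Kc7.
White is in check but has 2 legal moves → neither.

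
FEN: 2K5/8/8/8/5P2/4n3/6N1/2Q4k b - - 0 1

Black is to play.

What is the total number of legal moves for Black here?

4

Black to move; king on h1.
In check: yes, from the white queen on c1.
Legal moves: Kh2, Kxg2, Nf1, Nd1.
Count: 4.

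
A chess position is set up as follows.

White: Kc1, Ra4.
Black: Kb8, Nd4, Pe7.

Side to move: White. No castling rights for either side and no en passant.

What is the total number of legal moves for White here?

14

White to move; king on c1.
In check: no.
Legal moves: Ra8+, Ra7, Ra6, Ra5, Rxd4, Rc4, Rb4+, Ra3, Ra2, Ra1, Kd2, Kb2, Kd1, Kb1.
Count: 14.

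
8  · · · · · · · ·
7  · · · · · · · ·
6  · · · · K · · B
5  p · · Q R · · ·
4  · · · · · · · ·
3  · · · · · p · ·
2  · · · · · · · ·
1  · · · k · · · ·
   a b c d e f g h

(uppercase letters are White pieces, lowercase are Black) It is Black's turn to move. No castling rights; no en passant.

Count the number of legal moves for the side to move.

Black to move; king on d1.
In check: yes, from the white queen on d5.
Legal moves: Kc2.
Count: 1.

1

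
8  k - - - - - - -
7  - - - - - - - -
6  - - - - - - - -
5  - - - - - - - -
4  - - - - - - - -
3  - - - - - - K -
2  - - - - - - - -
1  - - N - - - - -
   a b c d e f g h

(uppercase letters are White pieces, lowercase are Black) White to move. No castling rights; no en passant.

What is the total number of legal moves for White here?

White to move; king on g3.
In check: no.
Legal moves: Kh4, Kg4, Kf4, Kh3, Kf3, Kh2, Kg2, Kf2, Nd3, Nb3, Ne2, Na2.
Count: 12.

12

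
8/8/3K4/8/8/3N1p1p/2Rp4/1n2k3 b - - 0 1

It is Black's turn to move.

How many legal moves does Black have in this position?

Black to move; king on e1.
In check: yes, from the white knight on d3.
Legal moves: Ke2, Kf1, Kd1.
Count: 3.

3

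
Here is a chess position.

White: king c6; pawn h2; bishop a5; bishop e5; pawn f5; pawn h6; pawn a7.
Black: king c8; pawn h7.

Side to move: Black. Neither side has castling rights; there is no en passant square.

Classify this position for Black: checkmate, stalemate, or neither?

Black to move; black king on c8.
In check: no.
King squares — b7: attacked by Kc6; c7: attacked by Ba5; d7: attacked by Kc6; b8: attacked by Be5; d8: attacked by Ba5.
Legal moves for Black: none.
Not in check and no legal moves → stalemate.

stalemate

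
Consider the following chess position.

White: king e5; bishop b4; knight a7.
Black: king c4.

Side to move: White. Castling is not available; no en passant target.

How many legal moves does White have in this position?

White to move; king on e5.
In check: no.
Legal moves: Nc8, Nc6, Nb5, Kf6, Ke6, Kd6, Kf5, Kf4, Ke4, Bf8, Be7, Bd6, Bc5, Ba5, Bc3, Ba3, Bd2, Be1.
Count: 18.

18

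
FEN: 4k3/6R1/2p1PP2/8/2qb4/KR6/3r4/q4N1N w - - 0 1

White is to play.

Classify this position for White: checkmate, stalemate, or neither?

checkmate

White to move; white king on a3.
In check: yes, from the black queen on a1.
King squares — a2: attacked by Qa1; b2: attacked by Qa1; b3: own rook; a4: attacked by Qa1; b4: attacked by Qc4.
Legal moves for White: none.
In check with no legal moves → checkmate.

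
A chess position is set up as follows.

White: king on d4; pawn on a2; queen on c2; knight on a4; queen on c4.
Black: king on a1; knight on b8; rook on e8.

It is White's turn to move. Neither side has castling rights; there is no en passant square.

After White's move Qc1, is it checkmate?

After Qc1: black king on a1; in check: yes, from the white queen on c1.
King squares — b1: attacked by Qc1; a2: attacked by Qc4; b2: attacked by Qc1.
Black has no legal moves → checkmate.

yes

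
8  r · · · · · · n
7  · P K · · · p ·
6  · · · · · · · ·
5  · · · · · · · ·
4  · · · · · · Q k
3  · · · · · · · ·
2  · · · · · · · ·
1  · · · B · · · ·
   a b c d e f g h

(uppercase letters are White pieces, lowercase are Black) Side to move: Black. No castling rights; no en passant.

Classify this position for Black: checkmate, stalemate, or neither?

Black to move; black king on h4.
In check: yes, from the white queen on g4.
King squares — g3: attacked by Qg4; h3: attacked by Qg4; g4: attacked by Bd1; g5: attacked by Qg4; h5: attacked by Qg4.
Legal moves for Black: none.
In check with no legal moves → checkmate.

checkmate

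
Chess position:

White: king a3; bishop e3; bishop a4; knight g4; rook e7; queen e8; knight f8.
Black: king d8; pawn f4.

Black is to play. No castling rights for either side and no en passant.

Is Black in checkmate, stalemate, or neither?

checkmate

Black to move; black king on d8.
In check: yes, from the white queen on e8.
King squares — c7: attacked by Re7; d7: attacked by Ba4; e7: attacked by Qe8; c8: attacked by Qe8; e8: attacked by Ba4.
Legal moves for Black: none.
In check with no legal moves → checkmate.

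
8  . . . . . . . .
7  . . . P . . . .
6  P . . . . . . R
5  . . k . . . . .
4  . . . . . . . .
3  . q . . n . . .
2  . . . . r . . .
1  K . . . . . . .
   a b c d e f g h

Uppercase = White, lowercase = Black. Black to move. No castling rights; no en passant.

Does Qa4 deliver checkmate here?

no

After Qa4: white king on a1; in check: yes, from the black queen on a4.
White has 1 legal reply: Kb1.
In check but a legal move exists → not checkmate.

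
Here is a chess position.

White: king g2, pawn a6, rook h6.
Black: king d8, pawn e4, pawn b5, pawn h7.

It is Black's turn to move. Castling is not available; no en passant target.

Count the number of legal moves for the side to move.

Black to move; king on d8.
In check: no.
Legal moves: Ke8, Kc8, Ke7, Kd7, Kc7, b4, e3.
Count: 7.

7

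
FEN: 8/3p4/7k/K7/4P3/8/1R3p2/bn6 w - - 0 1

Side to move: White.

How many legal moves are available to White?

White to move; king on a5.
In check: no.
Legal moves: Kb6, Ka6, Kb5, Kb4, Ka4, Rb8, Rb7, Rb6+, Rb5, Rb4, Rb3, Rxf2, Re2, Rd2, Rc2, Ra2, Rxb1, e5.
Count: 18.

18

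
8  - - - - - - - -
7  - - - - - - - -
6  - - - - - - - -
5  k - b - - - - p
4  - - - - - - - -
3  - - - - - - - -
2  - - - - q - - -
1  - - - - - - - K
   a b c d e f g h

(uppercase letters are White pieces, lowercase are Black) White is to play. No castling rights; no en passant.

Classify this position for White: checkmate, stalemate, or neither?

stalemate

White to move; white king on h1.
In check: no.
King squares — g1: attacked by Bc5; g2: attacked by Qe2; h2: attacked by Qe2.
Legal moves for White: none.
Not in check and no legal moves → stalemate.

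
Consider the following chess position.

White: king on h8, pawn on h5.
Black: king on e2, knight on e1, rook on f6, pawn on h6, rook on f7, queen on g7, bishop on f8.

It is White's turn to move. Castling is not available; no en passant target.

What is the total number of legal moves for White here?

0

White to move; king on h8.
In check: yes, from the black queen on g7.
Legal moves: none.
Count: 0.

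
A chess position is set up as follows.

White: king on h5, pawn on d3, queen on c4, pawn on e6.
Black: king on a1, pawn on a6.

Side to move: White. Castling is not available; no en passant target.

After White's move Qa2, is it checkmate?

After Qa2: black king on a1; in check: yes, from the white queen on a2.
Black has 1 legal reply: Kxa2.
In check but a legal move exists → not checkmate.

no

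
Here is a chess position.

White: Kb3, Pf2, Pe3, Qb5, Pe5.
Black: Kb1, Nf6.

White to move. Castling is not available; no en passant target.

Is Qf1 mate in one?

After Qf1: black king on b1; in check: yes, from the white queen on f1.
King squares — a1: attacked by Qf1; c1: attacked by Qf1; a2: attacked by Kb3; b2: attacked by Kb3; c2: attacked by Kb3.
Black has no legal moves → checkmate.

yes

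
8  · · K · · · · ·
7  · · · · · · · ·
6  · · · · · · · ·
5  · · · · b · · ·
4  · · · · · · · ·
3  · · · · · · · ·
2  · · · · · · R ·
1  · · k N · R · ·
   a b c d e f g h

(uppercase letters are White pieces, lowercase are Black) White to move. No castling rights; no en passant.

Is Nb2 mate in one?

yes

After Nb2: black king on c1; in check: yes, from the white rook on f1.
King squares — b1: attacked by Rf1; d1: attacked by Rf1; b2: attacked by Rg2; c2: attacked by Rg2; d2: attacked by Rg2.
Black has no legal moves → checkmate.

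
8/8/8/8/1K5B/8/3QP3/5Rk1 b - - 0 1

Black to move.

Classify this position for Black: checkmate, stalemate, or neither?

Black to move; black king on g1.
In check: yes, from the white rook on f1.
Legal moves for Black: Kh2, Kg2, Kxf1.
Black is in check but has 3 legal moves → neither.

neither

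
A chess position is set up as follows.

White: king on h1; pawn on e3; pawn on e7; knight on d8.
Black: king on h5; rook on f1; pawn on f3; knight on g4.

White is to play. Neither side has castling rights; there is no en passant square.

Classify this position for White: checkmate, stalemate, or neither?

White to move; white king on h1.
In check: yes, from the black rook on f1.
King squares — g1: attacked by Rf1; g2: attacked by Pf3; h2: attacked by Ng4.
Legal moves for White: none.
In check with no legal moves → checkmate.

checkmate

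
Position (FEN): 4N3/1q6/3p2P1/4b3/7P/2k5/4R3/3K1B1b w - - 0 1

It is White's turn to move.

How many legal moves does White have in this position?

White to move; king on d1.
In check: no.
Legal moves: Ng7, Nc7, Nf6, Nxd6, Rxe5, Re4, Re3+, Rh2, Rg2, Rf2, Rd2, Rc2+, Rb2, Ra2, Re1, Bh3, Bg2, Ke1, Kc1, g7, h5.
Count: 21.

21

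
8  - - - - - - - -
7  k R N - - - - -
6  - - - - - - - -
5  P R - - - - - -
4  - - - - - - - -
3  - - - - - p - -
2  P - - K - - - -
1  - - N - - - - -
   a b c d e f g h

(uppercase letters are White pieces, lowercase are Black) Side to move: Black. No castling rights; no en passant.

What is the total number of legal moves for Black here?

Black to move; king on a7.
In check: yes, from the white rook on b7.
Legal moves: none.
Count: 0.

0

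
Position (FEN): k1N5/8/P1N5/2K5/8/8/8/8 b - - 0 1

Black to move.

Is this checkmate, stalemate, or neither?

stalemate

Black to move; black king on a8.
In check: no.
King squares — a7: attacked by Nc6; b7: attacked by Pa6; b8: attacked by Nc6.
Legal moves for Black: none.
Not in check and no legal moves → stalemate.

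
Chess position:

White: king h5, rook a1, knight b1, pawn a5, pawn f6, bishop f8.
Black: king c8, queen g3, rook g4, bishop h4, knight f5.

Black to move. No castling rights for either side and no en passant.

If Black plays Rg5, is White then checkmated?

yes

After Rg5: white king on h5; in check: yes, from the black rook on g5.
King squares — g4: attacked by Qg3; h4: attacked by Qg3; g5: attacked by Qg3; g6: attacked by Rg5; h6: attacked by Nf5.
White has no legal moves → checkmate.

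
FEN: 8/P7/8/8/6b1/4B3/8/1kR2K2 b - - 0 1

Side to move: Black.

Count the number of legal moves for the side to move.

Black to move; king on b1.
In check: yes, from the white rook on c1.
Legal moves: Kb2, Ka2.
Count: 2.

2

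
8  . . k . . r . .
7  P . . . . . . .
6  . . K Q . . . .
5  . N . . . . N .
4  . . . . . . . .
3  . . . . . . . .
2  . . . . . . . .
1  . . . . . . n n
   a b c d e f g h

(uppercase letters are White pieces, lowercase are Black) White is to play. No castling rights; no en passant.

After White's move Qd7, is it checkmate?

After Qd7: black king on c8; in check: yes, from the white queen on d7.
King squares — b7: attacked by Kc6; c7: attacked by Nb5; d7: attacked by Kc6; b8: attacked by Pa7; d8: attacked by Qd7.
Black has no legal moves → checkmate.

yes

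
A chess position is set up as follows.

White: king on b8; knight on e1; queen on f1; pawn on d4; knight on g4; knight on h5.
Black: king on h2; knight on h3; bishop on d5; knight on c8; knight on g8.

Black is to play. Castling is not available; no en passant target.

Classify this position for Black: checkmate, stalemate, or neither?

checkmate

Black to move; black king on h2.
In check: yes, from the white knight on g4.
King squares — g1: attacked by Qf1; h1: attacked by Qf1; g2: attacked by Ne1; g3: attacked by Nh5; h3: own knight.
Legal moves for Black: none.
In check with no legal moves → checkmate.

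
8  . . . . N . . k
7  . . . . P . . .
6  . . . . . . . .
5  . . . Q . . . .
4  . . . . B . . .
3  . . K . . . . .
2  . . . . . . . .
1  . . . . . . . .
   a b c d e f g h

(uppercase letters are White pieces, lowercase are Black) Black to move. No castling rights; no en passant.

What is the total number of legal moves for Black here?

Black to move; king on h8.
In check: no.
Legal moves: none.
Count: 0.

0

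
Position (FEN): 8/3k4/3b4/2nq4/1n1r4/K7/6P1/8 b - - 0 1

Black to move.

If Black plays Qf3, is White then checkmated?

After Qf3: white king on a3; in check: yes, from the black queen on f3.
White has 2 legal replies: Kb2, gxf3.
In check but a legal move exists → not checkmate.

no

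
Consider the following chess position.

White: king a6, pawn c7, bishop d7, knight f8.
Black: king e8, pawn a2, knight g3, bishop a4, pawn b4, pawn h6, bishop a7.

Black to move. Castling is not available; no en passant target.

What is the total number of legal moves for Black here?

4

Black to move; king on e8.
In check: yes, from the white bishop on d7.
Legal moves: Kxf8, Kf7, Ke7, Bxd7.
Count: 4.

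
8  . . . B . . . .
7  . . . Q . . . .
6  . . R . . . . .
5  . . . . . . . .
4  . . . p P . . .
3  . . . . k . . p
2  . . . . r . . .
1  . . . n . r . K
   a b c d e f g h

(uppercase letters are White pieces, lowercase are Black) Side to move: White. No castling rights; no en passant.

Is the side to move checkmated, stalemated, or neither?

White to move; white king on h1.
In check: yes, from the black rook on f1.
King squares — g1: attacked by Rf1; g2: attacked by Re2; h2: attacked by Re2.
Legal moves for White: none.
In check with no legal moves → checkmate.

checkmate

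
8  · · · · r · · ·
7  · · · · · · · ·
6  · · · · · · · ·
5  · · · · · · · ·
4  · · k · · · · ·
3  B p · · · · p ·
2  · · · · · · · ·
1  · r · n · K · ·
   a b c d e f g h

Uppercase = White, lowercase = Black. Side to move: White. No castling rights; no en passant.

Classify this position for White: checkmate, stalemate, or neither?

neither

White to move; white king on f1.
In check: no.
Legal moves for White: Bf8, Be7, Bd6, Bc5, Bb4, Bb2, Bc1, Kg2, Kg1.
White has 9 legal moves and is not in check → neither.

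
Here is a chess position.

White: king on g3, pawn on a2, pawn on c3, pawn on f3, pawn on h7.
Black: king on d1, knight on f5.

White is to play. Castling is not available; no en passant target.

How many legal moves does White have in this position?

6

White to move; king on g3.
In check: yes, from the black knight on f5.
Legal moves: Kg4, Kf4, Kh3, Kh2, Kg2, Kf2.
Count: 6.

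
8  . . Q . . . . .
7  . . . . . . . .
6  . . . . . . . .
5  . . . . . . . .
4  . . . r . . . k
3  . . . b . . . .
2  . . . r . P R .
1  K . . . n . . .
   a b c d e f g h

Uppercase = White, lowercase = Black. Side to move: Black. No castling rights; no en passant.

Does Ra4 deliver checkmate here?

After Ra4: white king on a1; in check: yes, from the black rook on a4.
King squares — b1: attacked by Bd3; a2: attacked by Rd2; b2: attacked by Rd2.
White has no legal moves → checkmate.

yes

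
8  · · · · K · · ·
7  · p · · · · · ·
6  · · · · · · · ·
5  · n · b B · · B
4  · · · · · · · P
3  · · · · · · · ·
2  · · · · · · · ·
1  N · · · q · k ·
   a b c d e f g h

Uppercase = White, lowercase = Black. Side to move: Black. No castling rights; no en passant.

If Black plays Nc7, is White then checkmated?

After Nc7: white king on e8; in check: yes, from the black knight on c7.
White has 4 legal replies: Kf8, Kd8, Ke7, Kd7.
In check but a legal move exists → not checkmate.

no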